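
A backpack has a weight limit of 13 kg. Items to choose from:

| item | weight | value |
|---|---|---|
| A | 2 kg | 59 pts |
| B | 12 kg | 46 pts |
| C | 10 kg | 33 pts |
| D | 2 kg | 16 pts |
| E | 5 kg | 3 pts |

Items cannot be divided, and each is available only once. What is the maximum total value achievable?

92 pts

Check high-value combinations within 13 kg:
- A+C: weight 2+10=12, value 59+33=92
- A+D+E: weight 2+2+5=9, value 59+16+3=78
- A+D: weight 2+2=4, value 59+16=75
- A+E: weight 2+5=7, value 59+3=62
Best: 92 pts.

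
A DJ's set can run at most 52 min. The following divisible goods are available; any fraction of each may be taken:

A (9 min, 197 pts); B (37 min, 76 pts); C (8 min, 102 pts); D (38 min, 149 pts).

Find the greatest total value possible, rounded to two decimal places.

436.24

Take in order of value per unit:
- A (197/9 per unit): all 9 → value 197, running total 197.00
- C (102/8 per unit): all 8 → value 102, running total 299.00
- D (149/38 per unit): 35 of 38 → value 35×149/38 = 137.2368, running total 436.24
Total 436.24.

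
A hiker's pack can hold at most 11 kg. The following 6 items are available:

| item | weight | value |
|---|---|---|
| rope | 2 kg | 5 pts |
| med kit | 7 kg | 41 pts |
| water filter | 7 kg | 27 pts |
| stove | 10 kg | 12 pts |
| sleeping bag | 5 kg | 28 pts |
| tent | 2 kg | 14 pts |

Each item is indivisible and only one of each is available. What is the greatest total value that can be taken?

60 pts

Check high-value combinations within 11 kg:
- rope+med kit+tent: weight 2+7+2=11, value 5+41+14=60
- med kit+tent: weight 7+2=9, value 41+14=55
- rope+sleeping bag+tent: weight 2+5+2=9, value 5+28+14=47
- rope+med kit: weight 2+7=9, value 5+41=46
Best: 60 pts.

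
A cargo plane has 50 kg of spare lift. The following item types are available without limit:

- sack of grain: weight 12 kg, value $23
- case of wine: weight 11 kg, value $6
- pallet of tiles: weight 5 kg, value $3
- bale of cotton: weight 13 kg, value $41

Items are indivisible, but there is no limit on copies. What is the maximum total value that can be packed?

$129

Best value-per-unit is bale of cotton at 41/13; filling with it alone gives 3×41 = 123.
Optimal mix: 1×case of wine + 3×bale of cotton → weight 50, value 129.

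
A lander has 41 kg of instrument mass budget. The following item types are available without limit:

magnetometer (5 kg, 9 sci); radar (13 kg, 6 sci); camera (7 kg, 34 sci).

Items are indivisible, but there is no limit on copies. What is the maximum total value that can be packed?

Best value-per-unit is camera at 34/7; filling with it alone gives 5×34 = 170.
Optimal mix: 1×magnetometer + 5×camera → mass 40, value 179.

179 sci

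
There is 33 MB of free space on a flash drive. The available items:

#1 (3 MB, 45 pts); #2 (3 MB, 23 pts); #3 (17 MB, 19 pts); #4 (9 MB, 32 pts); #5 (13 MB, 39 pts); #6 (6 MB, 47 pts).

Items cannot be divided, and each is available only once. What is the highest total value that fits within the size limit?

163 pts

Check high-value combinations within 33 MB:
- #1+#4+#5+#6: size 3+9+13+6=31, value 45+32+39+47=163
- #1+#2+#5+#6: size 3+3+13+6=25, value 45+23+39+47=154
- #1+#2+#4+#6: size 3+3+9+6=21, value 45+23+32+47=147
Best: 163 pts.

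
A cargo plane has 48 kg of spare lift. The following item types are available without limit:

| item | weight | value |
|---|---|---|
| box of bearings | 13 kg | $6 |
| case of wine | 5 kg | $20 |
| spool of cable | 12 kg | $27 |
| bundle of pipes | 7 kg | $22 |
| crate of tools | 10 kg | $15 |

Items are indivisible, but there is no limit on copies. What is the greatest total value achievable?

$182

Best value-per-unit is case of wine at 20/5; filling with it alone gives 9×20 = 180.
Optimal mix: 8×case of wine + 1×bundle of pipes → weight 47, value 182.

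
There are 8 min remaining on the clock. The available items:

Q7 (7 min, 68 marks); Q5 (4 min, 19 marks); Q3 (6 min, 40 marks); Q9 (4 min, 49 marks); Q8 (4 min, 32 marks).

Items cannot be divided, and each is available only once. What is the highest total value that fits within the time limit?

Check high-value combinations within 8 min:
- Q9+Q8: time 4+4=8, value 49+32=81
- Q7: time 7, value 68
- Q5+Q9: time 4+4=8, value 19+49=68
- Q5+Q8: time 4+4=8, value 19+32=51
- Q9: time 4, value 49
Best: 81 marks.

81 marks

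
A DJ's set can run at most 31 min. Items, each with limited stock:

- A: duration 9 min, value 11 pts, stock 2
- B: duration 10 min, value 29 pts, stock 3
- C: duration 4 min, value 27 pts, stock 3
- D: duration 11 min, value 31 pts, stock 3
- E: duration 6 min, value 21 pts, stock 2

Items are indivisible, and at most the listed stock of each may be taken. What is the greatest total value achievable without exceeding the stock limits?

133 pts

Best selections within duration 31 and stock limits:
- 3×C + 1×D + 1×E: duration 29, value 133
- 1×B + 3×C + 1×E: duration 28, value 131
- 2×C + 1×D + 2×E: duration 31, value 127
Best: 133 pts.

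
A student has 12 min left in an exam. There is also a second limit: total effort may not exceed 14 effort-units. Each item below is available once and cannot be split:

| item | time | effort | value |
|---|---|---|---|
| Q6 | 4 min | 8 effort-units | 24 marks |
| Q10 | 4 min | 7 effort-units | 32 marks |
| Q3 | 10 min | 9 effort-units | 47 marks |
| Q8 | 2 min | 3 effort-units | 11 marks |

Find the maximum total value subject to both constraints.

Feasible sets respecting both limits:
- Q3+Q8: time 12, effort 12, value 58
- Q3: time 10, effort 9, value 47
- Q10+Q8: time 6, effort 10, value 43
- Q6+Q8: time 6, effort 11, value 35
Best: 58 marks.

58 marks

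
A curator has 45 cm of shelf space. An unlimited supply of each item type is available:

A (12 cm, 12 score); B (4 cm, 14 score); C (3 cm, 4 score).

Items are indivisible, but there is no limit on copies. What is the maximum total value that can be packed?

154 score

Best value-per-unit is B at 14/4, and filling with it alone uses length 11×4=44. No mix of the others beats 11×14 = 154.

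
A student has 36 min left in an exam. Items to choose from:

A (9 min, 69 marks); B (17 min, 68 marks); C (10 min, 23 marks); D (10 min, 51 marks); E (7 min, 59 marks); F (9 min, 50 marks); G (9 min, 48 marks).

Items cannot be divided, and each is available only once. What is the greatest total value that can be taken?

229 marks

Check high-value combinations within 36 min:
- A+D+E+F: time 9+10+7+9=35, value 69+51+59+50=229
- A+D+E+G: time 9+10+7+9=35, value 69+51+59+48=227
- A+E+F+G: time 9+7+9+9=34, value 69+59+50+48=226
Best: 229 marks.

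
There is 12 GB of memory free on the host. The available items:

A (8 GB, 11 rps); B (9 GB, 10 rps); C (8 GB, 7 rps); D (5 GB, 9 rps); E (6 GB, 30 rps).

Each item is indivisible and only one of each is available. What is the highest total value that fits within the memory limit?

Check high-value combinations within 12 GB:
- D+E: memory 5+6=11, value 9+30=39
- E: memory 6, value 30
- A: memory 8, value 11
Best: 39 rps.

39 rps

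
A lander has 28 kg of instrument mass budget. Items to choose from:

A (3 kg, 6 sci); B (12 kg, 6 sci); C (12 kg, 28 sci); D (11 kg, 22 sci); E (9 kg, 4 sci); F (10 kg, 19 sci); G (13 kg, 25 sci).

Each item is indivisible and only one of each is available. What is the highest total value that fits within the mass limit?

This is a 0/1 knapsack; check combinations near the capacity.
- A+C+G: mass 3+12+13=28, value 6+28+25=59
- A+C+D: mass 3+12+11=26, value 6+28+22=56
- A+C+F: mass 3+12+10=25, value 6+28+19=53
- C+G: mass 12+13=25, value 28+25=53
- A+D+G: mass 3+11+13=27, value 6+22+25=53
Best: 59 sci.

59 sci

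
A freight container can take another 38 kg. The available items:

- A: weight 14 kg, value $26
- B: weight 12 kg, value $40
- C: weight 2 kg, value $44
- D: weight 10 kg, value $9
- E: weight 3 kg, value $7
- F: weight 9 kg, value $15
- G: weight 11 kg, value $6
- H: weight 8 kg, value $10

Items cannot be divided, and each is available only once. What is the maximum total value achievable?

This is a 0/1 knapsack; check combinations near the capacity.
- A+B+C+F: weight 14+12+2+9=37, value 26+40+44+15=125
- A+B+C+H: weight 14+12+2+8=36, value 26+40+44+10=120
- A+B+C+D: weight 14+12+2+10=38, value 26+40+44+9=119
- A+B+C+E: weight 14+12+2+3=31, value 26+40+44+7=117
Best: $125.

$125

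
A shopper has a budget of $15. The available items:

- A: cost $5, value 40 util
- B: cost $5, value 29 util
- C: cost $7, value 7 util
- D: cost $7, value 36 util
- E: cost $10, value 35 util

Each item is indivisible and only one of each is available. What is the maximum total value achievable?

This is a 0/1 knapsack; check combinations near the capacity.
- A+D: cost 5+7=12, value 40+36=76
- A+E: cost 5+10=15, value 40+35=75
- A+B: cost 5+5=10, value 40+29=69
- B+D: cost 5+7=12, value 29+36=65
Best: 76 util.

76 util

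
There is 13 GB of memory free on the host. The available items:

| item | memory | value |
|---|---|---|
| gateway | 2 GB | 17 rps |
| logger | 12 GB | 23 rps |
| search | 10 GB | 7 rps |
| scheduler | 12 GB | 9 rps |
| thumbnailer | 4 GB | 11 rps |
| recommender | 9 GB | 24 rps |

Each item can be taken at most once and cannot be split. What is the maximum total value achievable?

Check high-value combinations within 13 GB:
- gateway+recommender: memory 2+9=11, value 17+24=41
- thumbnailer+recommender: memory 4+9=13, value 11+24=35
- gateway+thumbnailer: memory 2+4=6, value 17+11=28
- recommender: memory 9, value 24
Best: 41 rps.

41 rps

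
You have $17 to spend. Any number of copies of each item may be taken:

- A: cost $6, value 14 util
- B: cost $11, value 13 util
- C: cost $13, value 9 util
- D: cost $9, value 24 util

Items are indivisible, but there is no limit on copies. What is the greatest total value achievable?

38 util

Best value-per-unit is D at 24/9; filling with it alone gives 1×24 = 24.
Optimal mix: 1×A + 1×D → cost 15, value 38.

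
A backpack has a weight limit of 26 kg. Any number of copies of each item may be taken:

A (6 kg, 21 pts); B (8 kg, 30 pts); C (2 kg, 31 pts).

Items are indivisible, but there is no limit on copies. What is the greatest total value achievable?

Best value-per-unit is C at 31/2, and filling with it alone uses weight 13×2=26. No mix of the others beats 13×31 = 403.

403 pts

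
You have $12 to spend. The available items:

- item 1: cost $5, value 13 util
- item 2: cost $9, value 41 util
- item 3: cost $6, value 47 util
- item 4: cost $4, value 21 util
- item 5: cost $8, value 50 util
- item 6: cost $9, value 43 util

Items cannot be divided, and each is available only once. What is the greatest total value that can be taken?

71 util

Check high-value combinations within $12:
- item 4+item 5: cost 4+8=12, value 21+50=71
- item 3+item 4: cost 6+4=10, value 47+21=68
- item 1+item 3: cost 5+6=11, value 13+47=60
- item 5: cost 8, value 50
Best: 71 util.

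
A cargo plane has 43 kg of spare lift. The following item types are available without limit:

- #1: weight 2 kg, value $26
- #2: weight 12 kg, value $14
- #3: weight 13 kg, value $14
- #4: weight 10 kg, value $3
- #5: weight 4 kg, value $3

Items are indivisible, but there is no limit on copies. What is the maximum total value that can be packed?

$546

Best value-per-unit is #1 at 26/2, and filling with it alone uses weight 21×2=42. No mix of the others beats 21×26 = 546.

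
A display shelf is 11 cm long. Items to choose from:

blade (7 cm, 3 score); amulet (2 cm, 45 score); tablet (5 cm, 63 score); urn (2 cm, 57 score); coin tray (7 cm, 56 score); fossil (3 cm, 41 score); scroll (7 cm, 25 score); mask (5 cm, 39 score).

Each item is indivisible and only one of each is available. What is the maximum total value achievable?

165 score

Check high-value combinations within 11 cm:
- amulet+tablet+urn: length 2+5+2=9, value 45+63+57=165
- tablet+urn+fossil: length 5+2+3=10, value 63+57+41=161
- amulet+urn+coin tray: length 2+2+7=11, value 45+57+56=158
- amulet+tablet+fossil: length 2+5+3=10, value 45+63+41=149
Best: 165 score.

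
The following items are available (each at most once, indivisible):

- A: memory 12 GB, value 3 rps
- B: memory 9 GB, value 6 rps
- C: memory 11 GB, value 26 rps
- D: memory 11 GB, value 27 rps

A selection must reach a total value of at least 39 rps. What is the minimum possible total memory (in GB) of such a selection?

22

Subsets with value ≥ 39, sorted by total memory:
- C+D: memory 22, value 53
- B+C+D: memory 31, value 59
- A+C+D: memory 34, value 56
Minimum memory: 22 GB.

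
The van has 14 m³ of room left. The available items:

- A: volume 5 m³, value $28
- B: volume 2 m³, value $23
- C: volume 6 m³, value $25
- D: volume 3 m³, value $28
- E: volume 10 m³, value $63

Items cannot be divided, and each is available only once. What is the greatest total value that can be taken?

Check high-value combinations within 14 m³:
- D+E: volume 3+10=13, value 28+63=91
- B+E: volume 2+10=12, value 23+63=86
- A+C+D: volume 5+6+3=14, value 28+25+28=81
- A+B+D: volume 5+2+3=10, value 28+23+28=79
Best: $91.

$91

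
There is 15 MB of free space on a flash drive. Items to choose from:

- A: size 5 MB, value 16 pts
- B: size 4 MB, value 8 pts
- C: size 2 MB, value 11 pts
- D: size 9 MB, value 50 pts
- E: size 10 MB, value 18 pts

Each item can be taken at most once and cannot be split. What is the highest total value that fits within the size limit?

69 pts

Check high-value combinations within 15 MB:
- B+C+D: size 4+2+9=15, value 8+11+50=69
- A+D: size 5+9=14, value 16+50=66
- C+D: size 2+9=11, value 11+50=61
- B+D: size 4+9=13, value 8+50=58
- D: size 9, value 50
Best: 69 pts.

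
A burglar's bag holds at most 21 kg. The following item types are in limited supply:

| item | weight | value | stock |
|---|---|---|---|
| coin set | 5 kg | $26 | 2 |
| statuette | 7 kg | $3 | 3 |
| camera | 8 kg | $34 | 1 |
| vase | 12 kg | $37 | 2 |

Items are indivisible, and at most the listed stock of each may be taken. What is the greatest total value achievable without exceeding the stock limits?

Best selections within weight 21 and stock limits:
- 2×coin set + 1×camera: weight 18, value 86
- 1×camera + 1×vase: weight 20, value 71
- 1×coin set + 1×vase: weight 17, value 63
Best: $86.

$86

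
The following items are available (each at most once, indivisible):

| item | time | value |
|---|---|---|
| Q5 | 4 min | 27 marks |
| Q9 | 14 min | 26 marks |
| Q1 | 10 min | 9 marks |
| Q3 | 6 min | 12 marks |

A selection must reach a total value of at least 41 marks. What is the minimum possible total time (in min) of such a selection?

18

Subsets with value ≥ 41, sorted by total time:
- Q5+Q9: time 18, value 53
- Q5+Q1+Q3: time 20, value 48
- Q5+Q9+Q3: time 24, value 65
Minimum time: 18 min.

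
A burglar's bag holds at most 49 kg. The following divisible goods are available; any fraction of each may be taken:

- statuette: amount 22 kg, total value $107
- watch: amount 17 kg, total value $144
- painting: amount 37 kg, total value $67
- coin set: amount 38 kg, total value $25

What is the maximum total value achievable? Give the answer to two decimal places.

269.11

Take in order of value per unit:
- watch (144/17 per unit): all 17 → value 144, running total 144.00
- statuette (107/22 per unit): all 22 → value 107, running total 251.00
- painting (67/37 per unit): 10 of 37 → value 10×67/37 = 18.1081, running total 269.11
Total 269.11.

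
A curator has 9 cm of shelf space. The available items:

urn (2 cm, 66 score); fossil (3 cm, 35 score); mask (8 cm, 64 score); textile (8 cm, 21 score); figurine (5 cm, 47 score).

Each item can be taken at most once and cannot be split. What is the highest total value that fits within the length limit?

Check high-value combinations within 9 cm:
- urn+figurine: length 2+5=7, value 66+47=113
- urn+fossil: length 2+3=5, value 66+35=101
- fossil+figurine: length 3+5=8, value 35+47=82
- urn: length 2, value 66
- mask: length 8, value 64
Best: 113 score.

113 score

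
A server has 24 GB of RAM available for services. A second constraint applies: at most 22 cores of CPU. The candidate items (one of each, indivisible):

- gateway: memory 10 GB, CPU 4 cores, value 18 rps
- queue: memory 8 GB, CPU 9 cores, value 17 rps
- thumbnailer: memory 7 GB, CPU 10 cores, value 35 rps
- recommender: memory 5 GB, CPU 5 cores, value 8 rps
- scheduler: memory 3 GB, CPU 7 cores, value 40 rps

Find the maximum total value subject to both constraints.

93 rps

Feasible sets respecting both limits:
- gateway+thumbnailer+scheduler: memory 20, CPU 21, value 93
- thumbnailer+recommender+scheduler: memory 15, CPU 22, value 83
- gateway+queue+scheduler: memory 21, CPU 20, value 75
- thumbnailer+scheduler: memory 10, CPU 17, value 75
Best: 93 rps.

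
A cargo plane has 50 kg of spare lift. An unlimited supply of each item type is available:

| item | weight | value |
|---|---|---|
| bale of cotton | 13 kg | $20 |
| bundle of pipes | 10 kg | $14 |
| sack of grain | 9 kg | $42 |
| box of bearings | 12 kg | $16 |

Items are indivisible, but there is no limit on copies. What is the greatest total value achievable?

Best value-per-unit is sack of grain at 42/9, and filling with it alone uses weight 5×9=45. No mix of the others beats 5×42 = 210.

$210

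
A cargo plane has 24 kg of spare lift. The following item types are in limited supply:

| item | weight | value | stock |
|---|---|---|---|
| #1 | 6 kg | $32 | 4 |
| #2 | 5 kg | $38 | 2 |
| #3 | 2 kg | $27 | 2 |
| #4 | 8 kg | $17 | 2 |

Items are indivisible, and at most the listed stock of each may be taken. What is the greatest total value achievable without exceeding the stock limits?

$167

Best selections within weight 24 and stock limits:
- 2×#1 + 2×#2 + 1×#3: weight 24, value 167
- 1×#1 + 2×#2 + 2×#3: weight 20, value 162
Best: $167.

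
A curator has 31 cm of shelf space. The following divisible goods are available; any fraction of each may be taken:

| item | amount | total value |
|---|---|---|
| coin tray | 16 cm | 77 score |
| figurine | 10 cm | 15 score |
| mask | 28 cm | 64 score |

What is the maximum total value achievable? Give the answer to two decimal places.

Take in order of value per unit:
- coin tray (77/16 per unit): all 16 → value 77, running total 77.00
- mask (64/28 per unit): 15 of 28 → value 15×64/28 = 34.2857, running total 111.29
Total 111.29.

111.29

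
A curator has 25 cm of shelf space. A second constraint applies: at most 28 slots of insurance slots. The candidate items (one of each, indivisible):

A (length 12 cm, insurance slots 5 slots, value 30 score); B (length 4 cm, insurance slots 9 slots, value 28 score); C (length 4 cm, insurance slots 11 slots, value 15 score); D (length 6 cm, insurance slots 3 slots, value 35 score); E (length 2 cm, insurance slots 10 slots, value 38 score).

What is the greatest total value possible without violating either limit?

Feasible sets respecting both limits:
- A+B+D+E: length 24, insurance slots 27, value 131
- A+D+E: length 20, insurance slots 18, value 103
- B+D+E: length 12, insurance slots 22, value 101
- A+B+E: length 18, insurance slots 24, value 96
Best: 131 score.

131 score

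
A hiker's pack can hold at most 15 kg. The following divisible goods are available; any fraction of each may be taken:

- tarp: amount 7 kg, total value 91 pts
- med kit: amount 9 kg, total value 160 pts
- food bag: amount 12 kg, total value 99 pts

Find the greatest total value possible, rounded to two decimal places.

238.00

Take in order of value per unit:
- med kit (160/9 per unit): all 9 → value 160, running total 160.00
- tarp (91/7 per unit): 6 of 7 → value 6×91/7 = 78.0000, running total 238.00
Total 238.00.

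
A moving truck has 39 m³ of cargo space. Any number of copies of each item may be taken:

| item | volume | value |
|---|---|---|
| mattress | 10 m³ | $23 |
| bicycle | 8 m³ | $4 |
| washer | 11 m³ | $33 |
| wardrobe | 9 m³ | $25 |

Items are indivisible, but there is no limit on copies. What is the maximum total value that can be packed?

$108

Best value-per-unit is washer at 33/11; filling with it alone gives 3×33 = 99.
Optimal mix: 1×washer + 3×wardrobe → volume 38, value 108.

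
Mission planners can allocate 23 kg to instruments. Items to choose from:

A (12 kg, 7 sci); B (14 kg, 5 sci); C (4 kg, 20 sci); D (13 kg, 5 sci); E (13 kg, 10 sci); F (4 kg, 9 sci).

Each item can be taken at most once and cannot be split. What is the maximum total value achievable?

Check high-value combinations within 23 kg:
- C+E+F: mass 4+13+4=21, value 20+10+9=39
- A+C+F: mass 12+4+4=20, value 7+20+9=36
- C+D+F: mass 4+13+4=21, value 20+5+9=34
Best: 39 sci.

39 sci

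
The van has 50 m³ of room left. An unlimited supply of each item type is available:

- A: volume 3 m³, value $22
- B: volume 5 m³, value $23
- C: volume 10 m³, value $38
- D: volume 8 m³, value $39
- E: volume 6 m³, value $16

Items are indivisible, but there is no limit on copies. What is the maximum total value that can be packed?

Best value-per-unit is A at 22/3; filling with it alone gives 16×22 = 352.
Optimal mix: 15×A + 1×B → volume 50, value 353.

$353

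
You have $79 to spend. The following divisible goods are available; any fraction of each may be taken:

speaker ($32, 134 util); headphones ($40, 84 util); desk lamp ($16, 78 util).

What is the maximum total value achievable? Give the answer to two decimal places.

Take in order of value per unit:
- desk lamp (78/16 per unit): all 16 → value 78, running total 78.00
- speaker (134/32 per unit): all 32 → value 134, running total 212.00
- headphones (84/40 per unit): 31 of 40 → value 31×84/40 = 65.1000, running total 277.10
Total 277.10.

277.10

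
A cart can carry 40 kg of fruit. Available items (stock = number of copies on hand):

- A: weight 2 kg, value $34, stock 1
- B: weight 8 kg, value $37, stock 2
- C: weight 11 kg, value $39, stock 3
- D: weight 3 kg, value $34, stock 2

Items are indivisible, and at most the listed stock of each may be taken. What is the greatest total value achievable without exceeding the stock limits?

$217

Best selections within weight 40 and stock limits:
- 1×A + 1×B + 2×C + 2×D: weight 38, value 217
- 1×A + 2×B + 1×C + 2×D: weight 35, value 215
- 1×A + 2×B + 2×C: weight 40, value 186
- 1×A + 3×C + 1×D: weight 38, value 185
Best: $217.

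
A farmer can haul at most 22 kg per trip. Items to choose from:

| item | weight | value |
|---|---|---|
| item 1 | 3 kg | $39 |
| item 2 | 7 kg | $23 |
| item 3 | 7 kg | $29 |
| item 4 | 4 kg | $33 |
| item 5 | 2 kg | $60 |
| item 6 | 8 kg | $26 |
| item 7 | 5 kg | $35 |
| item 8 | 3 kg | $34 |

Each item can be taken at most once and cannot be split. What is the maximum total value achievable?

Check high-value combinations within 22 kg:
- item 1+item 4+item 5+item 7+item 8: weight 3+4+2+5+3=17, value 39+33+60+35+34=201
- item 1+item 3+item 5+item 7+item 8: weight 3+7+2+5+3=20, value 39+29+60+35+34=197
- item 1+item 3+item 4+item 5+item 7: weight 3+7+4+2+5=21, value 39+29+33+60+35=196
Best: $201.

$201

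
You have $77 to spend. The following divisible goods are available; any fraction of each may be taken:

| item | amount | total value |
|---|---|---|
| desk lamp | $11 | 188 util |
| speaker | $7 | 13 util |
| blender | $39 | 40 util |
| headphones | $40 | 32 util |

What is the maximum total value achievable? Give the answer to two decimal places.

Take in order of value per unit:
- desk lamp (188/11 per unit): all 11 → value 188, running total 188.00
- speaker (13/7 per unit): all 7 → value 13, running total 201.00
- blender (40/39 per unit): all 39 → value 40, running total 241.00
- headphones (32/40 per unit): 20 of 40 → value 20×32/40 = 16.0000, running total 257.00
Total 257.00.

257.00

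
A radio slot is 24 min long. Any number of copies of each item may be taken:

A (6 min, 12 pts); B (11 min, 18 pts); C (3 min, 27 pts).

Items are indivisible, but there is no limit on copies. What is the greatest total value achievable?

Best value-per-unit is C at 27/3, and filling with it alone uses duration 8×3=24. No mix of the others beats 8×27 = 216.

216 pts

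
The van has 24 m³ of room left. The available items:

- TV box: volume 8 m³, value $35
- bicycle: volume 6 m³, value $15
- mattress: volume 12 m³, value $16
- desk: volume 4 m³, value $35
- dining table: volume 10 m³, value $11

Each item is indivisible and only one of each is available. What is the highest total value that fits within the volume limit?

$86

Check high-value combinations within 24 m³:
- TV box+mattress+desk: volume 8+12+4=24, value 35+16+35=86
- TV box+bicycle+desk: volume 8+6+4=18, value 35+15+35=85
- TV box+desk+dining table: volume 8+4+10=22, value 35+35+11=81
- TV box+desk: volume 8+4=12, value 35+35=70
- bicycle+mattress+desk: volume 6+12+4=22, value 15+16+35=66
Best: $86.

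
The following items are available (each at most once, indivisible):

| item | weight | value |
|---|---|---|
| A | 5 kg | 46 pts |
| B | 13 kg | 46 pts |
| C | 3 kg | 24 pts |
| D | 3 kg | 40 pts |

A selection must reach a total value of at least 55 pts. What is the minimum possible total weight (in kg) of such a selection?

6

Subsets with value ≥ 55, sorted by total weight:
- C+D: weight 6, value 64
- A+D: weight 8, value 86
- A+C: weight 8, value 70
- A+C+D: weight 11, value 110
Minimum weight: 6 kg.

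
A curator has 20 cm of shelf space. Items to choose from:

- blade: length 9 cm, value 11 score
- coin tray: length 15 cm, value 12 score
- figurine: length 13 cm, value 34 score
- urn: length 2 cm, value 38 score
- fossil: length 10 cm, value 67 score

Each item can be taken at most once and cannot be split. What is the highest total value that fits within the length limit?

Check high-value combinations within 20 cm:
- urn+fossil: length 2+10=12, value 38+67=105
- blade+fossil: length 9+10=19, value 11+67=78
- figurine+urn: length 13+2=15, value 34+38=72
- fossil: length 10, value 67
- coin tray+urn: length 15+2=17, value 12+38=50
Best: 105 score.

105 score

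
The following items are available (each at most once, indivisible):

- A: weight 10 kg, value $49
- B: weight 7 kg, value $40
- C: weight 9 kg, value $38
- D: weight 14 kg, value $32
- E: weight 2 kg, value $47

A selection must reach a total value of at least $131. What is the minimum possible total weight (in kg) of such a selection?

Subsets with value ≥ 131, sorted by total weight:
- A+B+E: weight 19, value 136
- A+C+E: weight 21, value 134
Minimum weight: 19 kg.

19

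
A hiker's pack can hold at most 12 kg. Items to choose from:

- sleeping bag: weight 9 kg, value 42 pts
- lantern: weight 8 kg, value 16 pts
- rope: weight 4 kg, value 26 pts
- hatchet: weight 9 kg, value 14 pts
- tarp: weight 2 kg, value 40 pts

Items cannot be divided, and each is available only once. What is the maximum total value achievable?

82 pts

Check high-value combinations within 12 kg:
- sleeping bag+tarp: weight 9+2=11, value 42+40=82
- rope+tarp: weight 4+2=6, value 26+40=66
- lantern+tarp: weight 8+2=10, value 16+40=56
- hatchet+tarp: weight 9+2=11, value 14+40=54
Best: 82 pts.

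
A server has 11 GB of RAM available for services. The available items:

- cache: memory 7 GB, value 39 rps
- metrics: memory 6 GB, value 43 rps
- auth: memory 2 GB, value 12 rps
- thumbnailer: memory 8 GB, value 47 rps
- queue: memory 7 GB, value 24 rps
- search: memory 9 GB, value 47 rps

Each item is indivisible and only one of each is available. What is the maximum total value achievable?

59 rps

Check high-value combinations within 11 GB:
- auth+thumbnailer: memory 2+8=10, value 12+47=59
- auth+search: memory 2+9=11, value 12+47=59
- metrics+auth: memory 6+2=8, value 43+12=55
- cache+auth: memory 7+2=9, value 39+12=51
- thumbnailer: memory 8, value 47
Best: 59 rps.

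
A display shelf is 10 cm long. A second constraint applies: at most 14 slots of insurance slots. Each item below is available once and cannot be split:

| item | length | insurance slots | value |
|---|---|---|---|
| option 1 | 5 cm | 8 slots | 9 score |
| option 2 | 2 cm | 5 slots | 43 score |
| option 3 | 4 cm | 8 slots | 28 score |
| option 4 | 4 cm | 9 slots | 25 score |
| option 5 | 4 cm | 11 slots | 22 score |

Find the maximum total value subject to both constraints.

Feasible sets respecting both limits:
- option 2+option 3: length 6, insurance slots 13, value 71
- option 2+option 4: length 6, insurance slots 14, value 68
- option 1+option 2: length 7, insurance slots 13, value 52
Best: 71 score.

71 score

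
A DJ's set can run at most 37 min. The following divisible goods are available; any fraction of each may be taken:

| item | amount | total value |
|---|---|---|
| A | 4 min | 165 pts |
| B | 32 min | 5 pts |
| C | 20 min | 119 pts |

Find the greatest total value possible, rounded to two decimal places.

Take in order of value per unit:
- A (165/4 per unit): all 4 → value 165, running total 165.00
- C (119/20 per unit): all 20 → value 119, running total 284.00
- B (5/32 per unit): 13 of 32 → value 13×5/32 = 2.0313, running total 286.03
Total 286.03.

286.03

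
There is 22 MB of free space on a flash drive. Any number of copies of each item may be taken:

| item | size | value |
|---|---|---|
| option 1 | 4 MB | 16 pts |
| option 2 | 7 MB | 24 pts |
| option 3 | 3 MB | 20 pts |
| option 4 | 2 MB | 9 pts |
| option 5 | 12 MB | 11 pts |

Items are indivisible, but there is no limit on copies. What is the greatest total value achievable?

Best value-per-unit is option 3 at 20/3, and filling with it alone uses size 7×3=21. No mix of the others beats 7×20 = 140.

140 pts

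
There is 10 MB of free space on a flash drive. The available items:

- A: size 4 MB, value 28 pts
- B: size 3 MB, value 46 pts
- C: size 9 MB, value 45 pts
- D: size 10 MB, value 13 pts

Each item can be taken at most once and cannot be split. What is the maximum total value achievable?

Check high-value combinations within 10 MB:
- A+B: size 4+3=7, value 28+46=74
- B: size 3, value 46
- C: size 9, value 45
- A: size 4, value 28
- D: size 10, value 13
Best: 74 pts.

74 pts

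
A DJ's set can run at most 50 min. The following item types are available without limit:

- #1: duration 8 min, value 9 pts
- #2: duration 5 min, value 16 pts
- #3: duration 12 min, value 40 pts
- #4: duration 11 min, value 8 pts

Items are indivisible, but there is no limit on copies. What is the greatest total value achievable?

Best value-per-unit is #3 at 40/12; filling with it alone gives 4×40 = 160.
Optimal mix: 10×#2 → duration 50, value 160.

160 pts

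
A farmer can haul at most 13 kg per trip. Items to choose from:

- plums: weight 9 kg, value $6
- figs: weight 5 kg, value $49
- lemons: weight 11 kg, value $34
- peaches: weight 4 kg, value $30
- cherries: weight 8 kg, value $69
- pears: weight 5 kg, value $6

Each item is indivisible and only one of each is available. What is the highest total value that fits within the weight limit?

Check high-value combinations within 13 kg:
- figs+cherries: weight 5+8=13, value 49+69=118
- peaches+cherries: weight 4+8=12, value 30+69=99
- figs+peaches: weight 5+4=9, value 49+30=79
- cherries+pears: weight 8+5=13, value 69+6=75
- cherries: weight 8, value 69
Best: $118.

$118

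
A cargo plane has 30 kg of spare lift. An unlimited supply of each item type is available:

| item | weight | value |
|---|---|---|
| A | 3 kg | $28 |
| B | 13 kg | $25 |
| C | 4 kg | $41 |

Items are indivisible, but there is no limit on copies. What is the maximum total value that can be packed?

Best value-per-unit is C at 41/4; filling with it alone gives 7×41 = 287.
Optimal mix: 2×A + 6×C → weight 30, value 302.

$302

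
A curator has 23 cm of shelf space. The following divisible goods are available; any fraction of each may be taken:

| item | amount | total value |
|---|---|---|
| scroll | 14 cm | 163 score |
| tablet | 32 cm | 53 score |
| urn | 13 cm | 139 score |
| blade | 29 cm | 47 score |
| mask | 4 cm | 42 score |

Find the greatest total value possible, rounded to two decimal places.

Take in order of value per unit:
- scroll (163/14 per unit): all 14 → value 163, running total 163.00
- urn (139/13 per unit): 9 of 13 → value 9×139/13 = 96.2308, running total 259.23
Total 259.23.

259.23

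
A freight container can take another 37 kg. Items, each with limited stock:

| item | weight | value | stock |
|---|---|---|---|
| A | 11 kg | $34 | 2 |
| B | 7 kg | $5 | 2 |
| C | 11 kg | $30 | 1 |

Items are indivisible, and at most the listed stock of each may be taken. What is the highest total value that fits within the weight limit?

Best selections within weight 37 and stock limits:
- 2×A + 1×C: weight 33, value 98
- 2×A + 2×B: weight 36, value 78
- 1×A + 2×B + 1×C: weight 36, value 74
- 2×A + 1×B: weight 29, value 73
Best: $98.

$98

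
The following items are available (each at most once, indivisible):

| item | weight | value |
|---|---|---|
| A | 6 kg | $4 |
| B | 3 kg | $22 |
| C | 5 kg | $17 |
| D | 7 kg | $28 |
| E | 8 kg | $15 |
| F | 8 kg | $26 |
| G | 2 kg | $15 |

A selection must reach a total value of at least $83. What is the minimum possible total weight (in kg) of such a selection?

Subsets with value ≥ 83, sorted by total weight:
- B+D+F+G: weight 20, value 91
- C+D+F+G: weight 22, value 86
- B+C+D+F: weight 23, value 93
Minimum weight: 20 kg.

20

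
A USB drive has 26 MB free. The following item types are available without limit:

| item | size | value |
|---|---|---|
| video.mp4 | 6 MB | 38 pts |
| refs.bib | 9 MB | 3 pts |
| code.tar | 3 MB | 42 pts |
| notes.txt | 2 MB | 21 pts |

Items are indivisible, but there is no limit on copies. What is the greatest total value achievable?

Best value-per-unit is code.tar at 42/3; filling with it alone gives 8×42 = 336.
Optimal mix: 8×code.tar + 1×notes.txt → size 26, value 357.

357 pts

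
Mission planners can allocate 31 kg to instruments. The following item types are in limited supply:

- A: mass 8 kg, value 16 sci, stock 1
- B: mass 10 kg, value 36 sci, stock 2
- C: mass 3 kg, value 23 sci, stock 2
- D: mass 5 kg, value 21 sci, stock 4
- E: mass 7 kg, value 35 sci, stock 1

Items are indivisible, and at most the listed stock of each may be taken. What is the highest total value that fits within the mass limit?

Best selections within mass 31 and stock limits:
- 1×B + 2×C + 3×D: mass 31, value 145
- 2×C + 3×D + 1×E: mass 28, value 144
Best: 145 sci.

145 sci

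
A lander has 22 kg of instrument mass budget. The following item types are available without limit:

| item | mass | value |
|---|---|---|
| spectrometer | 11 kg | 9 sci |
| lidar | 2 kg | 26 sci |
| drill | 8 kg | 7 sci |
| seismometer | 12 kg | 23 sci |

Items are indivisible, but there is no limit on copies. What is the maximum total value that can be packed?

286 sci

Best value-per-unit is lidar at 26/2, and filling with it alone uses mass 11×2=22. No mix of the others beats 11×26 = 286.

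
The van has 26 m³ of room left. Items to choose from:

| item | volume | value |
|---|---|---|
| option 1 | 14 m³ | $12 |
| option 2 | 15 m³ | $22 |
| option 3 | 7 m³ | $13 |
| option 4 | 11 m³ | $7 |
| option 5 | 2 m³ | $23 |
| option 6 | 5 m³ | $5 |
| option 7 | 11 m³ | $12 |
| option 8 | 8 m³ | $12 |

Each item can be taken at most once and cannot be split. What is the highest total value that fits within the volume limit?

$58

Check high-value combinations within 26 m³:
- option 2+option 3+option 5: volume 15+7+2=24, value 22+13+23=58
- option 2+option 5+option 8: volume 15+2+8=25, value 22+23+12=57
- option 3+option 5+option 6+option 8: volume 7+2+5+8=22, value 13+23+5+12=53
Best: $58.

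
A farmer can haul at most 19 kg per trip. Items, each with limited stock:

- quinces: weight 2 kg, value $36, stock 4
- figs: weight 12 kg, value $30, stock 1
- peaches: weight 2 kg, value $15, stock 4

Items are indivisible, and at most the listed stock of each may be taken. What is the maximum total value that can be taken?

$204

Best selections within weight 19 and stock limits:
- 4×quinces + 4×peaches: weight 16, value 204
- 4×quinces + 3×peaches: weight 14, value 189
- 4×quinces + 2×peaches: weight 12, value 174
- 3×quinces + 4×peaches: weight 14, value 168
Best: $204.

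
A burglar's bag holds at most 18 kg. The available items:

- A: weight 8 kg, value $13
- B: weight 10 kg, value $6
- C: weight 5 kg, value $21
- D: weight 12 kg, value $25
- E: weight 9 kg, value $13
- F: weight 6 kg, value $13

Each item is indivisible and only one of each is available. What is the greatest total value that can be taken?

$46

Check high-value combinations within 18 kg:
- C+D: weight 5+12=17, value 21+25=46
- D+F: weight 12+6=18, value 25+13=38
- C+F: weight 5+6=11, value 21+13=34
Best: $46.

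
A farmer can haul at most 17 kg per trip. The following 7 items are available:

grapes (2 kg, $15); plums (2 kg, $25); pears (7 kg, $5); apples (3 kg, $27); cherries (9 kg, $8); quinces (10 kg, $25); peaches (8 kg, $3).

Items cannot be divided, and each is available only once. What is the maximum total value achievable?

Check high-value combinations within 17 kg:
- grapes+plums+apples+quinces: weight 2+2+3+10=17, value 15+25+27+25=92
- plums+apples+quinces: weight 2+3+10=15, value 25+27+25=77
- grapes+plums+apples+cherries: weight 2+2+3+9=16, value 15+25+27+8=75
- grapes+plums+pears+apples: weight 2+2+7+3=14, value 15+25+5+27=72
Best: $92.

$92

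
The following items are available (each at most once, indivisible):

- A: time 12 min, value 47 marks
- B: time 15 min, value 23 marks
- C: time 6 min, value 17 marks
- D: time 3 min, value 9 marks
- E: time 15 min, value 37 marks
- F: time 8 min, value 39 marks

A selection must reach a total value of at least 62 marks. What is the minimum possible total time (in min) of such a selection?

17

Subsets with value ≥ 62, sorted by total time:
- C+D+F: time 17, value 65
- A+C: time 18, value 64
Minimum time: 17 min.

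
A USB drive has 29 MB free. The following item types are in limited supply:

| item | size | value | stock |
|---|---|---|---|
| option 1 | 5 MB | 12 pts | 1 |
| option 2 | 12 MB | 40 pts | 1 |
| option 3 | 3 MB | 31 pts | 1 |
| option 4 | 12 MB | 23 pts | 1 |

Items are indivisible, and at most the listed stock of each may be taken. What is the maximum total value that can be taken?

94 pts

Top feasible selections:
- 1×option 2 + 1×option 3 + 1×option 4: size 27, value 94
- 1×option 1 + 1×option 2 + 1×option 3: size 20, value 83
Best: 94 pts.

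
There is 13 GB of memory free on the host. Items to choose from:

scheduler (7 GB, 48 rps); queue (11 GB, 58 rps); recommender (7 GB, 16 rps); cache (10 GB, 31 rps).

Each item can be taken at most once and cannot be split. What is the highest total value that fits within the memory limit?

58 rps

Check high-value combinations within 13 GB:
- queue: memory 11, value 58
- scheduler: memory 7, value 48
- cache: memory 10, value 31
- recommender: memory 7, value 16
Best: 58 rps.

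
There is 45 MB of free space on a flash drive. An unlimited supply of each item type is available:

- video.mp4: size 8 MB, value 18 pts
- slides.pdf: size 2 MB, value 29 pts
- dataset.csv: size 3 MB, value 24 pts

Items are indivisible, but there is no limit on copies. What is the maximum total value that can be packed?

638 pts

Best value-per-unit is slides.pdf at 29/2, and filling with it alone uses size 22×2=44. No mix of the others beats 22×29 = 638.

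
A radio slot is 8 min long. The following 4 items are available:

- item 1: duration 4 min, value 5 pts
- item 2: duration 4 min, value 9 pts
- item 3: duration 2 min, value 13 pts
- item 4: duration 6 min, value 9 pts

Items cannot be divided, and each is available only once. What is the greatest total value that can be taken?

Check high-value combinations within 8 min:
- item 2+item 3: duration 4+2=6, value 9+13=22
- item 3+item 4: duration 2+6=8, value 13+9=22
- item 1+item 3: duration 4+2=6, value 5+13=18
- item 1+item 2: duration 4+4=8, value 5+9=14
Best: 22 pts.

22 pts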